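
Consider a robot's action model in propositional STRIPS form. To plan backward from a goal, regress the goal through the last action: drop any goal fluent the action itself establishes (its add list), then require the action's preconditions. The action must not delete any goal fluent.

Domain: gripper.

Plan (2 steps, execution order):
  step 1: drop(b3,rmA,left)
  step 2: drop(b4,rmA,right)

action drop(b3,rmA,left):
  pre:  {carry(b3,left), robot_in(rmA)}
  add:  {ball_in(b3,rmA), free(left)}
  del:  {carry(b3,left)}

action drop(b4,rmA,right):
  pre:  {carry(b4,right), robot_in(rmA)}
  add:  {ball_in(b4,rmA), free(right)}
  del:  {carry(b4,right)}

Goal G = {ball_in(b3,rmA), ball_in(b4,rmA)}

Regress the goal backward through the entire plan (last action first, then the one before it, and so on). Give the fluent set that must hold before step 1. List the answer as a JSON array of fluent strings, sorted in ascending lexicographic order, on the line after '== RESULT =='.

Work backward from the goal:
  through step 2 (drop(b4,rmA,right)): drop {ball_in(b4,rmA)}, keep {ball_in(b3,rmA)}, require {carry(b4,right), robot_in(rmA)}
    → {ball_in(b3,rmA), carry(b4,right), robot_in(rmA)}
  through step 1 (drop(b3,rmA,left)): drop {ball_in(b3,rmA)}, keep {carry(b4,right), robot_in(rmA)}, require {carry(b3,left), robot_in(rmA)}
    → {carry(b3,left), carry(b4,right), robot_in(rmA)}

== RESULT ==
["carry(b3,left)", "carry(b4,right)", "robot_in(rmA)"]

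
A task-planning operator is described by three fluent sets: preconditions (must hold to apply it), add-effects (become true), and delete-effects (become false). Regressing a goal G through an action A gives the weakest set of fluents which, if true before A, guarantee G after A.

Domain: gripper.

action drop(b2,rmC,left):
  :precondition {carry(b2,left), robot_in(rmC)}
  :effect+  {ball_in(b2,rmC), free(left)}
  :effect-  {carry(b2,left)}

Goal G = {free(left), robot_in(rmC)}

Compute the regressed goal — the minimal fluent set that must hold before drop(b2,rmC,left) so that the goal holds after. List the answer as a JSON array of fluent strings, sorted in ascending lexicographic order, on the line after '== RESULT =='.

Regress:
  G ∩ del = {}  (empty — regression defined)
  G \ add = {free(left), robot_in(rmC)} \ {ball_in(b2,rmC), free(left)} = {robot_in(rmC)}
  ∪ pre   = {robot_in(rmC)} ∪ {carry(b2,left), robot_in(rmC)}
          = {carry(b2,left), robot_in(rmC)}

== RESULT ==
["carry(b2,left)", "robot_in(rmC)"]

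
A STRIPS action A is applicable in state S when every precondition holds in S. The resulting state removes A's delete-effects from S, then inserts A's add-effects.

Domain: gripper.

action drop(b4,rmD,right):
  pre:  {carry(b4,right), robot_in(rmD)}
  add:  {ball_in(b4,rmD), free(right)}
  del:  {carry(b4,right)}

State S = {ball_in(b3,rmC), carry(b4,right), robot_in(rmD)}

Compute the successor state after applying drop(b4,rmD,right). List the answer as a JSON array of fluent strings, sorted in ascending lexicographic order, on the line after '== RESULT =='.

Progress:
  pre ⊆ S: {carry(b4,right), robot_in(rmD)} ⊆ S  — applicable
  S \ del = {ball_in(b3,rmC), robot_in(rmD)}
  ∪ add   = {ball_in(b3,rmC), ball_in(b4,rmD), free(right), robot_in(rmD)}

== RESULT ==
["ball_in(b3,rmC)", "ball_in(b4,rmD)", "free(right)", "robot_in(rmD)"]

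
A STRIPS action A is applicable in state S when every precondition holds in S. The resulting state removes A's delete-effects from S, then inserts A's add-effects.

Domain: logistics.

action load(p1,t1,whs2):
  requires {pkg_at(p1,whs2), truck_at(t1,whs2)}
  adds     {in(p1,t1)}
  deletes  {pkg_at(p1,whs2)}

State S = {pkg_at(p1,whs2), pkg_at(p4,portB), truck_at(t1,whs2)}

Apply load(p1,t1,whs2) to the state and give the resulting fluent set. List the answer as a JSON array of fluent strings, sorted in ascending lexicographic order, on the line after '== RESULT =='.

Progress:
  pre ⊆ S: {pkg_at(p1,whs2), truck_at(t1,whs2)} ⊆ S  — applicable
  S \ del = {pkg_at(p4,portB), truck_at(t1,whs2)}
  ∪ add   = {in(p1,t1), pkg_at(p4,portB), truck_at(t1,whs2)}

== RESULT ==
["in(p1,t1)", "pkg_at(p4,portB)", "truck_at(t1,whs2)"]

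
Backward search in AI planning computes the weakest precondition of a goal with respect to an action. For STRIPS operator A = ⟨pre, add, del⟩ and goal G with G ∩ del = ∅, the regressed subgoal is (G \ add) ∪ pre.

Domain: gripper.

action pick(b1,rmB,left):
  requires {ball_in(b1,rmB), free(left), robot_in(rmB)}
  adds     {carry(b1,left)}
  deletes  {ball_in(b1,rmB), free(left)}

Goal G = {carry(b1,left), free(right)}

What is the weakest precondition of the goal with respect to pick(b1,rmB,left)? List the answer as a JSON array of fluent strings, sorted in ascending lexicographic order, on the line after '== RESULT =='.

Regress:
  G ∩ del = {}  (empty — regression defined)
  G \ add = {carry(b1,left), free(right)} \ {carry(b1,left)} = {free(right)}
  ∪ pre   = {free(right)} ∪ {ball_in(b1,rmB), free(left), robot_in(rmB)}
          = {ball_in(b1,rmB), free(left), free(right), robot_in(rmB)}

== RESULT ==
["ball_in(b1,rmB)", "free(left)", "free(right)", "robot_in(rmB)"]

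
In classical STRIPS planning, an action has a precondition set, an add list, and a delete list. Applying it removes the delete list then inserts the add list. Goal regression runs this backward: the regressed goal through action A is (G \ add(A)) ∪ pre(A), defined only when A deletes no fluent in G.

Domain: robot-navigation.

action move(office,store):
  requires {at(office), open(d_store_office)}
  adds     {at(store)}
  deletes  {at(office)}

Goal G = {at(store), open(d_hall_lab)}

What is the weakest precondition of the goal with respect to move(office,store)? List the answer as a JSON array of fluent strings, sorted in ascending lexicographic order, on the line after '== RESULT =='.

Compute (G \ add) ∪ pre:
  G ∩ del = {}  (empty — regression defined)
  G \ add = {at(store), open(d_hall_lab)} \ {at(store)} = {open(d_hall_lab)}
  ∪ pre   = {open(d_hall_lab)} ∪ {at(office), open(d_store_office)}
          = {at(office), open(d_hall_lab), open(d_store_office)}

== RESULT ==
["at(office)", "open(d_hall_lab)", "open(d_store_office)"]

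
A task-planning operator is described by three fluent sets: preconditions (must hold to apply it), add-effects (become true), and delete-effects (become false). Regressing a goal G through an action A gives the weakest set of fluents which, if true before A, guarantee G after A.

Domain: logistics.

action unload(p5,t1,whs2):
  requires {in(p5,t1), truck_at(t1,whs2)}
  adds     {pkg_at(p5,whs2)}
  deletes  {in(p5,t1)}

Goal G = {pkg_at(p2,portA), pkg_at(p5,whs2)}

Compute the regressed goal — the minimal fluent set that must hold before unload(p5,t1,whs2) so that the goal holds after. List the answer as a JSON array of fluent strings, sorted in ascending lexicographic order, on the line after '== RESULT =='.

Regress:
  G ∩ del = {}  (empty — regression defined)
  G \ add = {pkg_at(p2,portA), pkg_at(p5,whs2)} \ {pkg_at(p5,whs2)} = {pkg_at(p2,portA)}
  ∪ pre   = {pkg_at(p2,portA)} ∪ {in(p5,t1), truck_at(t1,whs2)}
          = {in(p5,t1), pkg_at(p2,portA), truck_at(t1,whs2)}

== RESULT ==
["in(p5,t1)", "pkg_at(p2,portA)", "truck_at(t1,whs2)"]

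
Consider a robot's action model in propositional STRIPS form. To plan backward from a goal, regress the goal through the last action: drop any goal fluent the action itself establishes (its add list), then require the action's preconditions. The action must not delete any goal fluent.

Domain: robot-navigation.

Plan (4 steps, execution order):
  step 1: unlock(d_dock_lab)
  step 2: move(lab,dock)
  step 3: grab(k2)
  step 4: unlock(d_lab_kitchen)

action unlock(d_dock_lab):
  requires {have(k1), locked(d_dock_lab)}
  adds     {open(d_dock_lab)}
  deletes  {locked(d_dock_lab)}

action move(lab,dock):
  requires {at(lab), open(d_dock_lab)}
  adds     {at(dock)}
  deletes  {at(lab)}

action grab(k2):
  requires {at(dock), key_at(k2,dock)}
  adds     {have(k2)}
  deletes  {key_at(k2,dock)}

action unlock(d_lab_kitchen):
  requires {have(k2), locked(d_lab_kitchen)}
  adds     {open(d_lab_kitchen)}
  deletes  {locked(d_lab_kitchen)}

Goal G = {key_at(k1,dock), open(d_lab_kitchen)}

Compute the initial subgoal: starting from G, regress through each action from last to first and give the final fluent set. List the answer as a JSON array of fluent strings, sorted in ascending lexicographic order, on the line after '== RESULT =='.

Regress step by step:
  through step 4 (unlock(d_lab_kitchen)): drop {open(d_lab_kitchen)}, keep {key_at(k1,dock)}, require {have(k2), locked(d_lab_kitchen)}
    → {have(k2), key_at(k1,dock), locked(d_lab_kitchen)}
  through step 3 (grab(k2)): drop {have(k2)}, keep {key_at(k1,dock), locked(d_lab_kitchen)}, require {at(dock), key_at(k2,dock)}
    → {at(dock), key_at(k1,dock), key_at(k2,dock), locked(d_lab_kitchen)}
  through step 2 (move(lab,dock)): drop {at(dock)}, keep {key_at(k1,dock), key_at(k2,dock), locked(d_lab_kitchen)}, require {at(lab), open(d_dock_lab)}
    → {at(lab), key_at(k1,dock), key_at(k2,dock), locked(d_lab_kitchen), open(d_dock_lab)}
  through step 1 (unlock(d_dock_lab)): drop {open(d_dock_lab)}, keep {at(lab), key_at(k1,dock), key_at(k2,dock), locked(d_lab_kitchen)}, require {have(k1), locked(d_dock_lab)}
    → {at(lab), have(k1), key_at(k1,dock), key_at(k2,dock), locked(d_dock_lab), locked(d_lab_kitchen)}

== RESULT ==
["at(lab)", "have(k1)", "key_at(k1,dock)", "key_at(k2,dock)", "locked(d_dock_lab)", "locked(d_lab_kitchen)"]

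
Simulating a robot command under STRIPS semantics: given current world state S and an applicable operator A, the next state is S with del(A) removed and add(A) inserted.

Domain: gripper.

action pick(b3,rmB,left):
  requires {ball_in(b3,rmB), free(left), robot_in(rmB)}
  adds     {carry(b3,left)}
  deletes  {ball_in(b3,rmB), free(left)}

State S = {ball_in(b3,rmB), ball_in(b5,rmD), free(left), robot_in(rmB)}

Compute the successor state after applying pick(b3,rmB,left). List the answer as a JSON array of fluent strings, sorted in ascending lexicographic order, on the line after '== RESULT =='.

Compute (S \ del) ∪ add:
  pre ⊆ S: {ball_in(b3,rmB), free(left), robot_in(rmB)} ⊆ S  — applicable
  S \ del = {ball_in(b5,rmD), robot_in(rmB)}
  ∪ add   = {ball_in(b5,rmD), carry(b3,left), robot_in(rmB)}

== RESULT ==
["ball_in(b5,rmD)", "carry(b3,left)", "robot_in(rmB)"]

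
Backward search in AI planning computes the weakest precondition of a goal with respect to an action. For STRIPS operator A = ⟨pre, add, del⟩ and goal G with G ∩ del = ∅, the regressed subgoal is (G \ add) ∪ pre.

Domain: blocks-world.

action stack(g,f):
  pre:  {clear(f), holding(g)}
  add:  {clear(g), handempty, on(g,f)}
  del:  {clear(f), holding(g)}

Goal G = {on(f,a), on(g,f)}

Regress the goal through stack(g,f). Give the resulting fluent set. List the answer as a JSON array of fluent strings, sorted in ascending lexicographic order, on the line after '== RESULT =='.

Compute (G \ add) ∪ pre:
  G ∩ del = {}  (empty — regression defined)
  G \ add = {on(f,a), on(g,f)} \ {clear(g), handempty, on(g,f)} = {on(f,a)}
  ∪ pre   = {on(f,a)} ∪ {clear(f), holding(g)}
          = {clear(f), holding(g), on(f,a)}

== RESULT ==
["clear(f)", "holding(g)", "on(f,a)"]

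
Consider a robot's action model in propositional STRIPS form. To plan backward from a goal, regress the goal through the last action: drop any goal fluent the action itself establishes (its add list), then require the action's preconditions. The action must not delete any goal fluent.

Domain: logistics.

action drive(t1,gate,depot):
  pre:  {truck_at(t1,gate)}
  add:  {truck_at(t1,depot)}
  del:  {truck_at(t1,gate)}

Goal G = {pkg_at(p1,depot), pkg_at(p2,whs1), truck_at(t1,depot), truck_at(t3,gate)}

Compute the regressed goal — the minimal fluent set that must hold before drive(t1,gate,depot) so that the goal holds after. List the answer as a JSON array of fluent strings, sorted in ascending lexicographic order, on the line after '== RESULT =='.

Compute (G \ add) ∪ pre:
  G ∩ del = {}  (empty — regression defined)
  G \ add = {pkg_at(p1,depot), pkg_at(p2,whs1), truck_at(t1,depot), truck_at(t3,gate)} \ {truck_at(t1,depot)} = {pkg_at(p1,depot), pkg_at(p2,whs1), truck_at(t3,gate)}
  ∪ pre   = {pkg_at(p1,depot), pkg_at(p2,whs1), truck_at(t3,gate)} ∪ {truck_at(t1,gate)}
          = {pkg_at(p1,depot), pkg_at(p2,whs1), truck_at(t1,gate), truck_at(t3,gate)}

== RESULT ==
["pkg_at(p1,depot)", "pkg_at(p2,whs1)", "truck_at(t1,gate)", "truck_at(t3,gate)"]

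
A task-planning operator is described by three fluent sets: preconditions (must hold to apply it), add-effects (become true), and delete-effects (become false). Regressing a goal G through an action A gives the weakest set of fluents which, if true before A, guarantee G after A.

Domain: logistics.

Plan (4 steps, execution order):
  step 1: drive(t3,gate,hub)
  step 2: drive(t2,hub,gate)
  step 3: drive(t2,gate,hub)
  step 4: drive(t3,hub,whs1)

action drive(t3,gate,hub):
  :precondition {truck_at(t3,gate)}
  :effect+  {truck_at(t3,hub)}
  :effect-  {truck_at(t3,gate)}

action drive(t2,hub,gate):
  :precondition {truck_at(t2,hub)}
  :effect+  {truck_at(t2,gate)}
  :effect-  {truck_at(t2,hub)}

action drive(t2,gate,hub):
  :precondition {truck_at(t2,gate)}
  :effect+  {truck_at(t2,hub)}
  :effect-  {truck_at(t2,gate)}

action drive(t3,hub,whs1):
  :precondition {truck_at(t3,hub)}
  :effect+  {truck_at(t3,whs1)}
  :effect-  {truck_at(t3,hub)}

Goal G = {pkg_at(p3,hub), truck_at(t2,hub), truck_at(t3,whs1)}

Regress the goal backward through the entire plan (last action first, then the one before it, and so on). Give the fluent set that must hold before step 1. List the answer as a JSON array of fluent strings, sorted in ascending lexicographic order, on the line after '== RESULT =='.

Regress step by step:
  through step 4 (drive(t3,hub,whs1)): drop {truck_at(t3,whs1)}, keep {pkg_at(p3,hub), truck_at(t2,hub)}, require {truck_at(t3,hub)}
    → {pkg_at(p3,hub), truck_at(t2,hub), truck_at(t3,hub)}
  through step 3 (drive(t2,gate,hub)): drop {truck_at(t2,hub)}, keep {pkg_at(p3,hub), truck_at(t3,hub)}, require {truck_at(t2,gate)}
    → {pkg_at(p3,hub), truck_at(t2,gate), truck_at(t3,hub)}
  through step 2 (drive(t2,hub,gate)): drop {truck_at(t2,gate)}, keep {pkg_at(p3,hub), truck_at(t3,hub)}, require {truck_at(t2,hub)}
    → {pkg_at(p3,hub), truck_at(t2,hub), truck_at(t3,hub)}
  through step 1 (drive(t3,gate,hub)): drop {truck_at(t3,hub)}, keep {pkg_at(p3,hub), truck_at(t2,hub)}, require {truck_at(t3,gate)}
    → {pkg_at(p3,hub), truck_at(t2,hub), truck_at(t3,gate)}

== RESULT ==
["pkg_at(p3,hub)", "truck_at(t2,hub)", "truck_at(t3,gate)"]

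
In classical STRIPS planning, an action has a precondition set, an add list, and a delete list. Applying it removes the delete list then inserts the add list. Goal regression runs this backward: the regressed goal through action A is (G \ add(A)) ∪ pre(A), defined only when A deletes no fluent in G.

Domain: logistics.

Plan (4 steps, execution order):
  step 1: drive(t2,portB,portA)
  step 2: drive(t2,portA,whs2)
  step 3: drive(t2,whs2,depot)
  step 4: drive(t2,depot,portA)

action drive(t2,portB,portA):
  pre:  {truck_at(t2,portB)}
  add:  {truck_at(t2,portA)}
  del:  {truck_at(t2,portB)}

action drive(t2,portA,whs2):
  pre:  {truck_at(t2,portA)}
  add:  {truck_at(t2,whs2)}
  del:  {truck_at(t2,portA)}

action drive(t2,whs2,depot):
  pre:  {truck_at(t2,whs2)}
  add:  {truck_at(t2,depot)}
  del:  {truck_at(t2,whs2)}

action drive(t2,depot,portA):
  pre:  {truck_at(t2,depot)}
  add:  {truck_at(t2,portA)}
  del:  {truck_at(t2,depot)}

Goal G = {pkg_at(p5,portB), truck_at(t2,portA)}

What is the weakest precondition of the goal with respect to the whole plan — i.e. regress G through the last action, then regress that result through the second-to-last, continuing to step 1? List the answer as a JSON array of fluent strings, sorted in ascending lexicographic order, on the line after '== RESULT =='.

Work backward from the goal:
  through step 4 (drive(t2,depot,portA)): drop {truck_at(t2,portA)}, keep {pkg_at(p5,portB)}, require {truck_at(t2,depot)}
    → {pkg_at(p5,portB), truck_at(t2,depot)}
  through step 3 (drive(t2,whs2,depot)): drop {truck_at(t2,depot)}, keep {pkg_at(p5,portB)}, require {truck_at(t2,whs2)}
    → {pkg_at(p5,portB), truck_at(t2,whs2)}
  through step 2 (drive(t2,portA,whs2)): drop {truck_at(t2,whs2)}, keep {pkg_at(p5,portB)}, require {truck_at(t2,portA)}
    → {pkg_at(p5,portB), truck_at(t2,portA)}
  through step 1 (drive(t2,portB,portA)): drop {truck_at(t2,portA)}, keep {pkg_at(p5,portB)}, require {truck_at(t2,portB)}
    → {pkg_at(p5,portB), truck_at(t2,portB)}

== RESULT ==
["pkg_at(p5,portB)", "truck_at(t2,portB)"]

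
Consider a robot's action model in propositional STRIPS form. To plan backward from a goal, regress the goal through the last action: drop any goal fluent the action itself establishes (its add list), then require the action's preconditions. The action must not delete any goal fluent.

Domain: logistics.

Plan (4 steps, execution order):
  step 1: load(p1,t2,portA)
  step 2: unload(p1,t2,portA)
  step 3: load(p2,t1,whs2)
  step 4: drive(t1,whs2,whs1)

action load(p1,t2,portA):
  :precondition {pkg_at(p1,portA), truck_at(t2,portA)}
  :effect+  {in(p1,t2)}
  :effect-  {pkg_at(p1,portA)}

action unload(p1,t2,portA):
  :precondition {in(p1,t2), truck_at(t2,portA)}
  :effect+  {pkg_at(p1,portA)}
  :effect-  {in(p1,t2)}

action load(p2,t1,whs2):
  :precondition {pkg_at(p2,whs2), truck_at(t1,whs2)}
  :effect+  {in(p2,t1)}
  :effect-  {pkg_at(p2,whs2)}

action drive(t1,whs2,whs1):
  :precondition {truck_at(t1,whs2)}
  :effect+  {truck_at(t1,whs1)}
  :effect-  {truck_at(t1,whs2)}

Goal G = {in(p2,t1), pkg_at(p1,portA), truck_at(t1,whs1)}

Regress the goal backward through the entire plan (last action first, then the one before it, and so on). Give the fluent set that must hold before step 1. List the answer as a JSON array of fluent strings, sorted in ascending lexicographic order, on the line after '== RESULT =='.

Work backward from the goal:
  through step 4 (drive(t1,whs2,whs1)): drop {truck_at(t1,whs1)}, keep {in(p2,t1), pkg_at(p1,portA)}, require {truck_at(t1,whs2)}
    → {in(p2,t1), pkg_at(p1,portA), truck_at(t1,whs2)}
  through step 3 (load(p2,t1,whs2)): drop {in(p2,t1)}, keep {pkg_at(p1,portA), truck_at(t1,whs2)}, require {pkg_at(p2,whs2), truck_at(t1,whs2)}
    → {pkg_at(p1,portA), pkg_at(p2,whs2), truck_at(t1,whs2)}
  through step 2 (unload(p1,t2,portA)): drop {pkg_at(p1,portA)}, keep {pkg_at(p2,whs2), truck_at(t1,whs2)}, require {in(p1,t2), truck_at(t2,portA)}
    → {in(p1,t2), pkg_at(p2,whs2), truck_at(t1,whs2), truck_at(t2,portA)}
  through step 1 (load(p1,t2,portA)): drop {in(p1,t2)}, keep {pkg_at(p2,whs2), truck_at(t1,whs2), truck_at(t2,portA)}, require {pkg_at(p1,portA), truck_at(t2,portA)}
    → {pkg_at(p1,portA), pkg_at(p2,whs2), truck_at(t1,whs2), truck_at(t2,portA)}

== RESULT ==
["pkg_at(p1,portA)", "pkg_at(p2,whs2)", "truck_at(t1,whs2)", "truck_at(t2,portA)"]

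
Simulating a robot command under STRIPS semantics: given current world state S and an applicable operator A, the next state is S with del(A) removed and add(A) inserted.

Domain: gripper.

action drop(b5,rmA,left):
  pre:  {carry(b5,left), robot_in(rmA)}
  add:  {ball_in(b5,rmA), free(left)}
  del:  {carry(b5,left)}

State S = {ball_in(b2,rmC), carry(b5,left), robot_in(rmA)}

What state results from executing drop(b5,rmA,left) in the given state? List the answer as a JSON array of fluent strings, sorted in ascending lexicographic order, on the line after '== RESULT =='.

Progress:
  pre ⊆ S: {carry(b5,left), robot_in(rmA)} ⊆ S  — applicable
  S \ del = {ball_in(b2,rmC), robot_in(rmA)}
  ∪ add   = {ball_in(b2,rmC), ball_in(b5,rmA), free(left), robot_in(rmA)}

== RESULT ==
["ball_in(b2,rmC)", "ball_in(b5,rmA)", "free(left)", "robot_in(rmA)"]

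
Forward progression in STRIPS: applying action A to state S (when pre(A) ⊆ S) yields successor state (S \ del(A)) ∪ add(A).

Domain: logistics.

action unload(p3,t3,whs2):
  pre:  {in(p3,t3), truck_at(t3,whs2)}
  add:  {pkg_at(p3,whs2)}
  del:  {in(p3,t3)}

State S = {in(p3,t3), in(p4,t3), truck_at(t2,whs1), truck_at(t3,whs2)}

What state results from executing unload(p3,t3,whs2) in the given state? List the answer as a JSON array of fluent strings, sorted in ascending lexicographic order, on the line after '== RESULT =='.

Compute (S \ del) ∪ add:
  pre ⊆ S: {in(p3,t3), truck_at(t3,whs2)} ⊆ S  — applicable
  S \ del = {in(p4,t3), truck_at(t2,whs1), truck_at(t3,whs2)}
  ∪ add   = {in(p4,t3), pkg_at(p3,whs2), truck_at(t2,whs1), truck_at(t3,whs2)}

== RESULT ==
["in(p4,t3)", "pkg_at(p3,whs2)", "truck_at(t2,whs1)", "truck_at(t3,whs2)"]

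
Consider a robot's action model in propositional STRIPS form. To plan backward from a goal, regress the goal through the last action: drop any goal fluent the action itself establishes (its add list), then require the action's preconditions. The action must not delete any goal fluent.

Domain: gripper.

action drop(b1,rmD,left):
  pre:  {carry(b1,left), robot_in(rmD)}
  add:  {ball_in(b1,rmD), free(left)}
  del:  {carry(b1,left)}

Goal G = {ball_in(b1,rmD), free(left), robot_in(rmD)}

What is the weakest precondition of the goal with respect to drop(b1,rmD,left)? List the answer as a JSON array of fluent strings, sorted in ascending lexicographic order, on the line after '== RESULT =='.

Regress:
  G ∩ del = {}  (empty — regression defined)
  G \ add = {ball_in(b1,rmD), free(left), robot_in(rmD)} \ {ball_in(b1,rmD), free(left)} = {robot_in(rmD)}
  ∪ pre   = {robot_in(rmD)} ∪ {carry(b1,left), robot_in(rmD)}
          = {carry(b1,left), robot_in(rmD)}

== RESULT ==
["carry(b1,left)", "robot_in(rmD)"]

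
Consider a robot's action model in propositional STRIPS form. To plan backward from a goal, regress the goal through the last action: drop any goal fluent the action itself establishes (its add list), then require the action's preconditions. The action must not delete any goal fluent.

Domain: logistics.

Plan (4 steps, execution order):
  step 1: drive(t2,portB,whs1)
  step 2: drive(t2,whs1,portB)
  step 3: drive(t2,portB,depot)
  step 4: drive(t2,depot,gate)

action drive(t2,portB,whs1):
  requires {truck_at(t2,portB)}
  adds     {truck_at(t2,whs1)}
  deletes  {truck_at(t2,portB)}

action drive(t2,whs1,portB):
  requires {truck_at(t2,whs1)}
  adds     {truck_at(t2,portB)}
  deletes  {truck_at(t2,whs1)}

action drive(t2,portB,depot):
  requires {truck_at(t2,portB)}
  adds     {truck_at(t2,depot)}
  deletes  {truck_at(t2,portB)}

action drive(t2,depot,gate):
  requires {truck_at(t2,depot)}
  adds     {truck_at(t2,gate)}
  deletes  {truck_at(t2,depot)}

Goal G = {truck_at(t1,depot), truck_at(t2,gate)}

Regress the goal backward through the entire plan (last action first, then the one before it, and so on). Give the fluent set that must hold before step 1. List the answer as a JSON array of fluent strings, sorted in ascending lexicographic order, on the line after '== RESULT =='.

Work backward from the goal:
  through step 4 (drive(t2,depot,gate)): drop {truck_at(t2,gate)}, keep {truck_at(t1,depot)}, require {truck_at(t2,depot)}
    → {truck_at(t1,depot), truck_at(t2,depot)}
  through step 3 (drive(t2,portB,depot)): drop {truck_at(t2,depot)}, keep {truck_at(t1,depot)}, require {truck_at(t2,portB)}
    → {truck_at(t1,depot), truck_at(t2,portB)}
  through step 2 (drive(t2,whs1,portB)): drop {truck_at(t2,portB)}, keep {truck_at(t1,depot)}, require {truck_at(t2,whs1)}
    → {truck_at(t1,depot), truck_at(t2,whs1)}
  through step 1 (drive(t2,portB,whs1)): drop {truck_at(t2,whs1)}, keep {truck_at(t1,depot)}, require {truck_at(t2,portB)}
    → {truck_at(t1,depot), truck_at(t2,portB)}

== RESULT ==
["truck_at(t1,depot)", "truck_at(t2,portB)"]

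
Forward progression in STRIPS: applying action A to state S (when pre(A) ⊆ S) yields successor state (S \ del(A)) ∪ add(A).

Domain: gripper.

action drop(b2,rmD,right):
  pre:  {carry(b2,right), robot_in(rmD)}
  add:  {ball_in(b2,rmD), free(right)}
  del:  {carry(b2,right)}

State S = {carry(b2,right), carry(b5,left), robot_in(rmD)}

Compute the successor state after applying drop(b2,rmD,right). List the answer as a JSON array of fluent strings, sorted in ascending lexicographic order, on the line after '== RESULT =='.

Progress:
  pre ⊆ S: {carry(b2,right), robot_in(rmD)} ⊆ S  — applicable
  S \ del = {carry(b5,left), robot_in(rmD)}
  ∪ add   = {ball_in(b2,rmD), carry(b5,left), free(right), robot_in(rmD)}

== RESULT ==
["ball_in(b2,rmD)", "carry(b5,left)", "free(right)", "robot_in(rmD)"]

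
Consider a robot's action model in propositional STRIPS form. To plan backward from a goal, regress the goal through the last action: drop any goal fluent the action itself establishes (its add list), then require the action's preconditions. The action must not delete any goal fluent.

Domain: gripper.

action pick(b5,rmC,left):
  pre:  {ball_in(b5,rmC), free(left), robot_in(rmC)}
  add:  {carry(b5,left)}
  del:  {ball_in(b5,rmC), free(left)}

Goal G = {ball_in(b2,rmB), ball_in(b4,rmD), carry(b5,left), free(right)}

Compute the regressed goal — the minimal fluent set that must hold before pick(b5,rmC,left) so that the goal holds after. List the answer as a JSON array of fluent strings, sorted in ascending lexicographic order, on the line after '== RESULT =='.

Compute (G \ add) ∪ pre:
  G ∩ del = {}  (empty — regression defined)
  G \ add = {ball_in(b2,rmB), ball_in(b4,rmD), carry(b5,left), free(right)} \ {carry(b5,left)} = {ball_in(b2,rmB), ball_in(b4,rmD), free(right)}
  ∪ pre   = {ball_in(b2,rmB), ball_in(b4,rmD), free(right)} ∪ {ball_in(b5,rmC), free(left), robot_in(rmC)}
          = {ball_in(b2,rmB), ball_in(b4,rmD), ball_in(b5,rmC), free(left), free(right), robot_in(rmC)}

== RESULT ==
["ball_in(b2,rmB)", "ball_in(b4,rmD)", "ball_in(b5,rmC)", "free(left)", "free(right)", "robot_in(rmC)"]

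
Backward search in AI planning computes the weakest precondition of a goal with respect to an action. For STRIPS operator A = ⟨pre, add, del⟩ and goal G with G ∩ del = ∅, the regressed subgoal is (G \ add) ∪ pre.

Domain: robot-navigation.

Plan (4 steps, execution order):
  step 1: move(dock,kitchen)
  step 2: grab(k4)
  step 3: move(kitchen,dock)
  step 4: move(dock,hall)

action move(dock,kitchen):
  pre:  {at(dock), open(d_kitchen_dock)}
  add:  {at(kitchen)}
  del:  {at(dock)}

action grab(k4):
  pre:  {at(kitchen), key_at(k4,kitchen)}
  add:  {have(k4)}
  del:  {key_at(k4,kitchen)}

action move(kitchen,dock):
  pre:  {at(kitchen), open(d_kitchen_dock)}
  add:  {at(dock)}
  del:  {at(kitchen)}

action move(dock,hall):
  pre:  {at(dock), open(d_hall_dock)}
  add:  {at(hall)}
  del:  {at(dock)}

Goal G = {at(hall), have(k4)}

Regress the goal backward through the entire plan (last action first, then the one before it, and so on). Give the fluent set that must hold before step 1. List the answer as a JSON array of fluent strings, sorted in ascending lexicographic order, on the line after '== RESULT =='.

Regress step by step:
  through step 4 (move(dock,hall)): drop {at(hall)}, keep {have(k4)}, require {at(dock), open(d_hall_dock)}
    → {at(dock), have(k4), open(d_hall_dock)}
  through step 3 (move(kitchen,dock)): drop {at(dock)}, keep {have(k4), open(d_hall_dock)}, require {at(kitchen), open(d_kitchen_dock)}
    → {at(kitchen), have(k4), open(d_hall_dock), open(d_kitchen_dock)}
  through step 2 (grab(k4)): drop {have(k4)}, keep {at(kitchen), open(d_hall_dock), open(d_kitchen_dock)}, require {at(kitchen), key_at(k4,kitchen)}
    → {at(kitchen), key_at(k4,kitchen), open(d_hall_dock), open(d_kitchen_dock)}
  through step 1 (move(dock,kitchen)): drop {at(kitchen)}, keep {key_at(k4,kitchen), open(d_hall_dock), open(d_kitchen_dock)}, require {at(dock), open(d_kitchen_dock)}
    → {at(dock), key_at(k4,kitchen), open(d_hall_dock), open(d_kitchen_dock)}

== RESULT ==
["at(dock)", "key_at(k4,kitchen)", "open(d_hall_dock)", "open(d_kitchen_dock)"]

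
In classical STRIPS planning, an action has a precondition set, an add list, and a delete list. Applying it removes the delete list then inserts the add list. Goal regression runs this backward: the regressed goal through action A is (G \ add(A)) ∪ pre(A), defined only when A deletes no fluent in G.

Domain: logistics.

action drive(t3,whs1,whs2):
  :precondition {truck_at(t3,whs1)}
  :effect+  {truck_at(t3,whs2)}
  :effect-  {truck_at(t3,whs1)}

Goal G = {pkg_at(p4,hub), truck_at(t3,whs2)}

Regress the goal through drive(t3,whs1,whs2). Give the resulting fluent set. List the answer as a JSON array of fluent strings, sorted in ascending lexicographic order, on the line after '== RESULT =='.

Compute (G \ add) ∪ pre:
  G ∩ del = {}  (empty — regression defined)
  G \ add = {pkg_at(p4,hub), truck_at(t3,whs2)} \ {truck_at(t3,whs2)} = {pkg_at(p4,hub)}
  ∪ pre   = {pkg_at(p4,hub)} ∪ {truck_at(t3,whs1)}
          = {pkg_at(p4,hub), truck_at(t3,whs1)}

== RESULT ==
["pkg_at(p4,hub)", "truck_at(t3,whs1)"]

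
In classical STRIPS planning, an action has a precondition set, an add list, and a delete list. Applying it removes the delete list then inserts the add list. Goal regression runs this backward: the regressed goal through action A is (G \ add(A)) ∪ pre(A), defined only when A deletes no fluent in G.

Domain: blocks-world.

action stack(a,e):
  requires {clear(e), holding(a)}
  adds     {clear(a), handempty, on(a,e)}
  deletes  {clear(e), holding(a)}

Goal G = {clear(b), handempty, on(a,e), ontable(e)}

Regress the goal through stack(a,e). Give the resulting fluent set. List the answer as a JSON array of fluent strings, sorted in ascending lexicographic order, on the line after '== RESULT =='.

Regress:
  G ∩ del = {}  (empty — regression defined)
  G \ add = {clear(b), handempty, on(a,e), ontable(e)} \ {clear(a), handempty, on(a,e)} = {clear(b), ontable(e)}
  ∪ pre   = {clear(b), ontable(e)} ∪ {clear(e), holding(a)}
          = {clear(b), clear(e), holding(a), ontable(e)}

== RESULT ==
["clear(b)", "clear(e)", "holding(a)", "ontable(e)"]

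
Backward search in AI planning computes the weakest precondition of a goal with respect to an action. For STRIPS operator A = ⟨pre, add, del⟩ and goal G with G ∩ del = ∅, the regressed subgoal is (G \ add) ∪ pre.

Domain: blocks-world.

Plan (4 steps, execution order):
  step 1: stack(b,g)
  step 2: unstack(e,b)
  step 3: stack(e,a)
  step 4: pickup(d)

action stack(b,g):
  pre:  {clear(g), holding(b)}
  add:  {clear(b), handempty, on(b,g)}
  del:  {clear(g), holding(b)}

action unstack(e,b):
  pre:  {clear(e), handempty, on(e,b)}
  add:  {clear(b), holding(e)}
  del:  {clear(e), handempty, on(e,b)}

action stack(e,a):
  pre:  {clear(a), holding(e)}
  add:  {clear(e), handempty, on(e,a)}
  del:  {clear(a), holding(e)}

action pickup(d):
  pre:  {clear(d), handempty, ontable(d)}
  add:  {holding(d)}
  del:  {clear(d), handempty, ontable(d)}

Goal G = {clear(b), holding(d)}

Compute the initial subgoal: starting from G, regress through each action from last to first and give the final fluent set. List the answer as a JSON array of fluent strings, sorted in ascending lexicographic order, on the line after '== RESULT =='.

Regress step by step:
  through step 4 (pickup(d)): drop {holding(d)}, keep {clear(b)}, require {clear(d), handempty, ontable(d)}
    → {clear(b), clear(d), handempty, ontable(d)}
  through step 3 (stack(e,a)): drop {handempty}, keep {clear(b), clear(d), ontable(d)}, require {clear(a), holding(e)}
    → {clear(a), clear(b), clear(d), holding(e), ontable(d)}
  through step 2 (unstack(e,b)): drop {clear(b), holding(e)}, keep {clear(a), clear(d), ontable(d)}, require {clear(e), handempty, on(e,b)}
    → {clear(a), clear(d), clear(e), handempty, on(e,b), ontable(d)}
  through step 1 (stack(b,g)): drop {handempty}, keep {clear(a), clear(d), clear(e), on(e,b), ontable(d)}, require {clear(g), holding(b)}
    → {clear(a), clear(d), clear(e), clear(g), holding(b), on(e,b), ontable(d)}

== RESULT ==
["clear(a)", "clear(d)", "clear(e)", "clear(g)", "holding(b)", "on(e,b)", "ontable(d)"]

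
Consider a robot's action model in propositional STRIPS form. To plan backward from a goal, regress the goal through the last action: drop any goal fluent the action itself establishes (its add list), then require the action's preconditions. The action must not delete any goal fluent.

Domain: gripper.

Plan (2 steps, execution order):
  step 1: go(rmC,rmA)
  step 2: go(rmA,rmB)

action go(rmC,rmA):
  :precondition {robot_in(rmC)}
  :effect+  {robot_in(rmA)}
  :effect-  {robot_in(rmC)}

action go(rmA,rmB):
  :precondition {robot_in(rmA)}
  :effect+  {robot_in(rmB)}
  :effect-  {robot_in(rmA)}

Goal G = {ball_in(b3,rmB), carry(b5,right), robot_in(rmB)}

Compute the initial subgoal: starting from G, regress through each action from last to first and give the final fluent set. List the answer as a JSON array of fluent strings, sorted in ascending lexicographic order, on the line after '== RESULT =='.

Work backward from the goal:
  through step 2 (go(rmA,rmB)): drop {robot_in(rmB)}, keep {ball_in(b3,rmB), carry(b5,right)}, require {robot_in(rmA)}
    → {ball_in(b3,rmB), carry(b5,right), robot_in(rmA)}
  through step 1 (go(rmC,rmA)): drop {robot_in(rmA)}, keep {ball_in(b3,rmB), carry(b5,right)}, require {robot_in(rmC)}
    → {ball_in(b3,rmB), carry(b5,right), robot_in(rmC)}

== RESULT ==
["ball_in(b3,rmB)", "carry(b5,right)", "robot_in(rmC)"]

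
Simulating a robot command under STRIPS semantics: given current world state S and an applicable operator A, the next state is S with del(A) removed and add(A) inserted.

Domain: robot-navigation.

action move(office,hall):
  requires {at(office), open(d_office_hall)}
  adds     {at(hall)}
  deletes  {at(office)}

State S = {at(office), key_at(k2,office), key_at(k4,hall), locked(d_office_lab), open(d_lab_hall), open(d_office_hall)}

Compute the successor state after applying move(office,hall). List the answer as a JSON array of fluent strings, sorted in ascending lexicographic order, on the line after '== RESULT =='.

Compute (S \ del) ∪ add:
  pre ⊆ S: {at(office), open(d_office_hall)} ⊆ S  — applicable
  S \ del = {key_at(k2,office), key_at(k4,hall), locked(d_office_lab), open(d_lab_hall), open(d_office_hall)}
  ∪ add   = {at(hall), key_at(k2,office), key_at(k4,hall), locked(d_office_lab), open(d_lab_hall), open(d_office_hall)}

== RESULT ==
["at(hall)", "key_at(k2,office)", "key_at(k4,hall)", "locked(d_office_lab)", "open(d_lab_hall)", "open(d_office_hall)"]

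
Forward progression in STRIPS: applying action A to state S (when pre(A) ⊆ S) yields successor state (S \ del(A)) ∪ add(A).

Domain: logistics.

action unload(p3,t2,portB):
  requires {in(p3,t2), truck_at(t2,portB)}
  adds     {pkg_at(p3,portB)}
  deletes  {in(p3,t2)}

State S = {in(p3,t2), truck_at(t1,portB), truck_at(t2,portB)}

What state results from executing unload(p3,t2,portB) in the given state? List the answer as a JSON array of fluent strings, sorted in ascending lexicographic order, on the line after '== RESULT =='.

Compute (S \ del) ∪ add:
  pre ⊆ S: {in(p3,t2), truck_at(t2,portB)} ⊆ S  — applicable
  S \ del = {truck_at(t1,portB), truck_at(t2,portB)}
  ∪ add   = {pkg_at(p3,portB), truck_at(t1,portB), truck_at(t2,portB)}

== RESULT ==
["pkg_at(p3,portB)", "truck_at(t1,portB)", "truck_at(t2,portB)"]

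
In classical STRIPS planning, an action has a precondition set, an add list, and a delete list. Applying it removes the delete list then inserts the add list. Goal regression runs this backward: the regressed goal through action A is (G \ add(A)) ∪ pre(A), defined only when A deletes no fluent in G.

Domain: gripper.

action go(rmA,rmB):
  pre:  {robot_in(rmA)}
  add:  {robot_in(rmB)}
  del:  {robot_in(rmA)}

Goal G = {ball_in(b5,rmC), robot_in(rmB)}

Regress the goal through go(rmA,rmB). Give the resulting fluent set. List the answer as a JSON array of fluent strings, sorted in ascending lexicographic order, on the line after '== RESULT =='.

Regress:
  G ∩ del = {}  (empty — regression defined)
  G \ add = {ball_in(b5,rmC), robot_in(rmB)} \ {robot_in(rmB)} = {ball_in(b5,rmC)}
  ∪ pre   = {ball_in(b5,rmC)} ∪ {robot_in(rmA)}
          = {ball_in(b5,rmC), robot_in(rmA)}

== RESULT ==
["ball_in(b5,rmC)", "robot_in(rmA)"]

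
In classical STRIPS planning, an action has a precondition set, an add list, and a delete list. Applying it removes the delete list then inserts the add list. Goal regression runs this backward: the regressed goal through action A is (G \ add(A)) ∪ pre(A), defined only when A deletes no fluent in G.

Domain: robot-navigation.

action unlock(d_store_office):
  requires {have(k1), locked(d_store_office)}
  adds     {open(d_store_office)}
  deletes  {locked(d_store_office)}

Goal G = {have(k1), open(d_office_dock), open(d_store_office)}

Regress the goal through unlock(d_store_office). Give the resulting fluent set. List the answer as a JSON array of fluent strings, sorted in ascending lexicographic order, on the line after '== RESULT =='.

Compute (G \ add) ∪ pre:
  G ∩ del = {}  (empty — regression defined)
  G \ add = {have(k1), open(d_office_dock), open(d_store_office)} \ {open(d_store_office)} = {have(k1), open(d_office_dock)}
  ∪ pre   = {have(k1), open(d_office_dock)} ∪ {have(k1), locked(d_store_office)}
          = {have(k1), locked(d_store_office), open(d_office_dock)}

== RESULT ==
["have(k1)", "locked(d_store_office)", "open(d_office_dock)"]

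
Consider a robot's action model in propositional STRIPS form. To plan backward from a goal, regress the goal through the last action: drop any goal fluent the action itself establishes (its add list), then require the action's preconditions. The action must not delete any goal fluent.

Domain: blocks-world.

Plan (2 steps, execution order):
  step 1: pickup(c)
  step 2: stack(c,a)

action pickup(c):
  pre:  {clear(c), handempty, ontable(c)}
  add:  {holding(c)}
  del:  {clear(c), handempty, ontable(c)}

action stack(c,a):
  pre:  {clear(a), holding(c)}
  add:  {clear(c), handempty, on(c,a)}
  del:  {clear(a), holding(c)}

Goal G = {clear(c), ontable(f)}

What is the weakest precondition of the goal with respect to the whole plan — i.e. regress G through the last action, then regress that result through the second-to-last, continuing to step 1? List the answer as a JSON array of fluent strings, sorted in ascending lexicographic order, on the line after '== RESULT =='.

Work backward from the goal:
  through step 2 (stack(c,a)): drop {clear(c)}, keep {ontable(f)}, require {clear(a), holding(c)}
    → {clear(a), holding(c), ontable(f)}
  through step 1 (pickup(c)): drop {holding(c)}, keep {clear(a), ontable(f)}, require {clear(c), handempty, ontable(c)}
    → {clear(a), clear(c), handempty, ontable(c), ontable(f)}

== RESULT ==
["clear(a)", "clear(c)", "handempty", "ontable(c)", "ontable(f)"]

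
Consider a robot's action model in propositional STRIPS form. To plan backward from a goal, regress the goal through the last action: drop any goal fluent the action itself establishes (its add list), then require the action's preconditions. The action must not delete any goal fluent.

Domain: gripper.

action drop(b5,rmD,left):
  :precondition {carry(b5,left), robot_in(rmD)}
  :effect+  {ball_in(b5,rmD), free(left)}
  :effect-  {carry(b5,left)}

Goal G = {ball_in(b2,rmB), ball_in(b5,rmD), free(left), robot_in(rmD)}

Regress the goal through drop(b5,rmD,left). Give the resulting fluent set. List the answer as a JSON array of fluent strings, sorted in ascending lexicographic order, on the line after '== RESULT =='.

Regress:
  G ∩ del = {}  (empty — regression defined)
  G \ add = {ball_in(b2,rmB), ball_in(b5,rmD), free(left), robot_in(rmD)} \ {ball_in(b5,rmD), free(left)} = {ball_in(b2,rmB), robot_in(rmD)}
  ∪ pre   = {ball_in(b2,rmB), robot_in(rmD)} ∪ {carry(b5,left), robot_in(rmD)}
          = {ball_in(b2,rmB), carry(b5,left), robot_in(rmD)}

== RESULT ==
["ball_in(b2,rmB)", "carry(b5,left)", "robot_in(rmD)"]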